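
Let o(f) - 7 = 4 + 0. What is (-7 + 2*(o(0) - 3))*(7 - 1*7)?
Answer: 0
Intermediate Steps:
o(f) = 11 (o(f) = 7 + (4 + 0) = 7 + 4 = 11)
(-7 + 2*(o(0) - 3))*(7 - 1*7) = (-7 + 2*(11 - 3))*(7 - 1*7) = (-7 + 2*8)*(7 - 7) = (-7 + 16)*0 = 9*0 = 0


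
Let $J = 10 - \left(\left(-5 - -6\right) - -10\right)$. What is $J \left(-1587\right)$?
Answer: $1587$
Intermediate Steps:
$J = -1$ ($J = 10 - \left(\left(-5 + 6\right) + 10\right) = 10 - \left(1 + 10\right) = 10 - 11 = -1$)
$J \left(-1587\right) = \left(-1\right) \left(-1587\right) = 1587$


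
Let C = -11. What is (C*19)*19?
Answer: -3971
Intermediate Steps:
(C*19)*19 = -11*19*19 = -209*19 = -3971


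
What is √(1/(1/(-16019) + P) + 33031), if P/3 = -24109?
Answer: √44339769251513644153610/1158606214 ≈ 181.74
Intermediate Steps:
P = -72327 (P = 3*(-24109) = -72327)
√(1/(1/(-16019) + P) + 33031) = √(1/(1/(-16019) - 72327) + 33031) = √(1/(-1/16019 - 72327) + 33031) = √(1/(-1158606214/16019) + 33031) = √(-16019/1158606214 + 33031) = √(38269921838615/1158606214) = √44339769251513644153610/1158606214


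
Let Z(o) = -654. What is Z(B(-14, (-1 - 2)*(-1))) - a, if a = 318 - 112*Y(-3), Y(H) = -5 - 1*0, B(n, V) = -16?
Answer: -1532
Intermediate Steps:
Y(H) = -5 (Y(H) = -5 + 0 = -5)
a = 878 (a = 318 - 112*(-5) = 318 + 560 = 878)
Z(B(-14, (-1 - 2)*(-1))) - a = -654 - 1*878 = -654 - 878 = -1532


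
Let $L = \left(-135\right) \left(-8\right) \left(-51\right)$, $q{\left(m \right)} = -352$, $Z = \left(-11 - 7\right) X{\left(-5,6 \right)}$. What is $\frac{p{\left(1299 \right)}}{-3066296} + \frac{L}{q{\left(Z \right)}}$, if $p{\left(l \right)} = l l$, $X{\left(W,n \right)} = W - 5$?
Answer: $\frac{5259300579}{33729256} \approx 155.93$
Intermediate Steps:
$X{\left(W,n \right)} = -5 + W$ ($X{\left(W,n \right)} = W - 5 = -5 + W$)
$p{\left(l \right)} = l^{2}$
$Z = 180$ ($Z = \left(-11 - 7\right) \left(-5 - 5\right) = \left(-18\right) \left(-10\right) = 180$)
$L = -55080$ ($L = 1080 \left(-51\right) = -55080$)
$\frac{p{\left(1299 \right)}}{-3066296} + \frac{L}{q{\left(Z \right)}} = \frac{1299^{2}}{-3066296} - \frac{55080}{-352} = 1687401 \left(- \frac{1}{3066296}\right) - - \frac{6885}{44} = - \frac{1687401}{3066296} + \frac{6885}{44} = \frac{5259300579}{33729256}$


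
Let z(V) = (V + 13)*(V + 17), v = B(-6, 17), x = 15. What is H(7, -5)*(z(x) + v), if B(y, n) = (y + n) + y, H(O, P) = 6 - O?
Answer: -901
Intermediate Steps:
B(y, n) = n + 2*y (B(y, n) = (n + y) + y = n + 2*y)
v = 5 (v = 17 + 2*(-6) = 17 - 12 = 5)
z(V) = (13 + V)*(17 + V)
H(7, -5)*(z(x) + v) = (6 - 1*7)*((221 + 15² + 30*15) + 5) = (6 - 7)*((221 + 225 + 450) + 5) = -(896 + 5) = -1*901 = -901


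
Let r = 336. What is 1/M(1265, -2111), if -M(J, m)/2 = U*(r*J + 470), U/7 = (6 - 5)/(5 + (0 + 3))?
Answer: -2/1489285 ≈ -1.3429e-6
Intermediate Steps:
U = 7/8 (U = 7*((6 - 5)/(5 + (0 + 3))) = 7*(1/(5 + 3)) = 7*(1/8) = 7*(1*(⅛)) = 7*(⅛) = 7/8 ≈ 0.87500)
M(J, m) = -1645/2 - 588*J (M(J, m) = -7*(336*J + 470)/4 = -7*(470 + 336*J)/4 = -2*(1645/4 + 294*J) = -1645/2 - 588*J)
1/M(1265, -2111) = 1/(-1645/2 - 588*1265) = 1/(-1645/2 - 743820) = 1/(-1489285/2) = -2/1489285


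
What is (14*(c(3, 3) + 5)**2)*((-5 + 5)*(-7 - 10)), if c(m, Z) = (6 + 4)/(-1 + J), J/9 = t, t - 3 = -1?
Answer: 0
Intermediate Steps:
t = 2 (t = 3 - 1 = 2)
J = 18 (J = 9*2 = 18)
c(m, Z) = 10/17 (c(m, Z) = (6 + 4)/(-1 + 18) = 10/17)
(14*(c(3, 3) + 5)**2)*((-5 + 5)*(-7 - 10)) = (14*(10/17 + 5)**2)*((-5 + 5)*(-7 - 10)) = (14*(95/17)**2)*(0*(-17)) = (14*(9025/289))*0 = (126350/289)*0 = 0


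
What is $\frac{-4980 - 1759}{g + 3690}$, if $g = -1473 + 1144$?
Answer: $- \frac{6739}{3361} \approx -2.0051$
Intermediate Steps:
$g = -329$
$\frac{-4980 - 1759}{g + 3690} = \frac{-4980 - 1759}{-329 + 3690} = - \frac{6739}{3361}$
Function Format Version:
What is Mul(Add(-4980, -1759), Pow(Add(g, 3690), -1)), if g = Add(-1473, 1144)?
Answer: Rational(-6739, 3361) ≈ -2.0051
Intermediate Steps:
g = -329
Mul(Add(-4980, -1759), Pow(Add(g, 3690), -1)) = Mul(Add(-4980, -1759), Pow(Add(-329, 3690), -1)) = Mul(-6739, Pow(3361, -1)) = Mul(-6739, Rational(1, 3361)) = Rational(-6739, 3361)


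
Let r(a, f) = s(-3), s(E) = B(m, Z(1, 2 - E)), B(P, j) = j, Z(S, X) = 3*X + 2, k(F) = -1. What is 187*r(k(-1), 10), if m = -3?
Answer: 3179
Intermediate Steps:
Z(S, X) = 2 + 3*X
s(E) = 8 - 3*E (s(E) = 2 + 3*(2 - E) = 2 + (6 - 3*E) = 8 - 3*E)
r(a, f) = 17 (r(a, f) = 8 - 3*(-3) = 8 + 9 = 17)
187*r(k(-1), 10) = 187*17 = 3179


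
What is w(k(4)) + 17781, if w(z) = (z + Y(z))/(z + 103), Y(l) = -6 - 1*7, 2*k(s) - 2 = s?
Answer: 942388/53 ≈ 17781.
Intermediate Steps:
k(s) = 1 + s/2
Y(l) = -13 (Y(l) = -6 - 7 = -13)
w(z) = (-13 + z)/(103 + z) (w(z) = (z - 13)/(z + 103) = (-13 + z)/(103 + z))
w(k(4)) + 17781 = (-13 + (1 + (½)*4))/(103 + (1 + (½)*4)) + 17781 = (-13 + (1 + 2))/(103 + (1 + 2)) + 17781 = (-13 + 3)/(103 + 3) + 17781 = -10/106 + 17781 = (1/106)*(-10) + 17781 = -5/53 + 17781 = 942388/53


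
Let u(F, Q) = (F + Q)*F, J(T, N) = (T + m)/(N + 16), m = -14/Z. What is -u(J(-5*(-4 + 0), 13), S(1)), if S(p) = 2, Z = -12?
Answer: -60325/30276 ≈ -1.9925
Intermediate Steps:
m = 7/6 (m = -14/(-12) = -14*(-1/12) = 7/6 ≈ 1.1667)
J(T, N) = (7/6 + T)/(16 + N) (J(T, N) = (T + 7/6)/(N + 16) = (7/6 + T)/(16 + N))
u(F, Q) = F*(F + Q)
-u(J(-5*(-4 + 0), 13), S(1)) = -(7/6 - 5*(-4 + 0))/(16 + 13)*((7/6 - 5*(-4 + 0))/(16 + 13) + 2) = -(7/6 - 5*(-4))/29*((7/6 - 5*(-4))/29 + 2) = -(7/6 + 20)/29*((7/6 + 20)/29 + 2) = -(1/29)*(127/6)*((1/29)*(127/6) + 2) = -127*(127/174 + 2)/174 = -127*475/(174*174) = -1*60325/30276 = -60325/30276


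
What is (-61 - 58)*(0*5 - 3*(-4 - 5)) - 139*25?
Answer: -6688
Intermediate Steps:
(-61 - 58)*(0*5 - 3*(-4 - 5)) - 139*25 = -119*(0 - 3*(-9)) - 3475 = -119*(0 + 27) - 3475 = -119*27 - 3475 = -3213 - 3475 = -6688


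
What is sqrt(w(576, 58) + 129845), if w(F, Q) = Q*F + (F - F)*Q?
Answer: sqrt(163253) ≈ 404.05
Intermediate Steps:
w(F, Q) = F*Q (w(F, Q) = F*Q + 0*Q = F*Q + 0 = F*Q)
sqrt(w(576, 58) + 129845) = sqrt(576*58 + 129845) = sqrt(33408 + 129845) = sqrt(163253)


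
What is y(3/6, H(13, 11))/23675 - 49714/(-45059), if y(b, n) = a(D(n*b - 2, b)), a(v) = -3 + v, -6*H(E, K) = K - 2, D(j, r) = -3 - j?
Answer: 672475719/609583900 ≈ 1.1032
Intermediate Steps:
H(E, K) = 1/3 - K/6 (H(E, K) = -(K - 2)/6 = -(-2 + K)/6 = 1/3 - K/6)
y(b, n) = -4 - b*n (y(b, n) = -3 + (-3 - (n*b - 2)) = -3 + (-3 - (b*n - 2)) = -3 + (-3 - (-2 + b*n)) = -3 + (-3 + (2 - b*n)) = -3 + (-1 - b*n) = -4 - b*n)
y(3/6, H(13, 11))/23675 - 49714/(-45059) = (-4 - 3/6*(1/3 - 1/6*11))/23675 - 49714/(-45059) = (-4 - 3*(1/6)*(1/3 - 11/6))*(1/23675) - 49714*(-1/45059) = (-4 - 1*1/2*(-3/2))*(1/23675) + 7102/6437 = (-4 + 3/4)*(1/23675) + 7102/6437 = -13/4*1/23675 + 7102/6437 = -13/94700 + 7102/6437 = 672475719/609583900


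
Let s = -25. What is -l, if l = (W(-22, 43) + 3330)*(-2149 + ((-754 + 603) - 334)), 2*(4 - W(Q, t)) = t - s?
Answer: 8692200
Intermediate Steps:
W(Q, t) = -17/2 - t/2 (W(Q, t) = 4 - (t - 1*(-25))/2 = 4 - (t + 25)/2 = 4 - (25 + t)/2 = 4 + (-25/2 - t/2) = -17/2 - t/2)
l = -8692200 (l = ((-17/2 - 1/2*43) + 3330)*(-2149 + ((-754 + 603) - 334)) = ((-17/2 - 43/2) + 3330)*(-2149 + (-151 - 334)) = (-30 + 3330)*(-2149 - 485) = 3300*(-2634) = -8692200)
-l = -1*(-8692200) = 8692200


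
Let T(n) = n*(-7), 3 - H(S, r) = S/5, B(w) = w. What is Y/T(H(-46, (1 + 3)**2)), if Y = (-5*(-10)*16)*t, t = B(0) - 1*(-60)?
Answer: -240000/427 ≈ -562.06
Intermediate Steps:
t = 60 (t = 0 - 1*(-60) = 0 + 60 = 60)
H(S, r) = 3 - S/5
T(n) = -7*n
Y = 48000 (Y = (-5*(-10)*16)*60 = (50*16)*60 = 800*60 = 48000)
Y/T(H(-46, (1 + 3)**2)) = 48000/((-7*(3 - 1/5*(-46)))) = 48000/((-7*(3 + 46/5))) = 48000/((-7*61/5)) = 48000/(-427/5) = 48000*(-5/427) = -240000/427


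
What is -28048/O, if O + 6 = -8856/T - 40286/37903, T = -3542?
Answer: 470689005556/76567325 ≈ 6147.4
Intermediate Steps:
O = -306269300/67126213 (O = -6 + (-8856/(-3542) - 40286/37903) = -6 + (-8856*(-1/3542) - 40286*1/37903) = -6 + (4428/1771 - 40286/37903) = -6 + 96487978/67126213 = -306269300/67126213 ≈ -4.5626)
-28048/O = -28048/(-306269300/67126213) = -28048*(-67126213/306269300) = 470689005556/76567325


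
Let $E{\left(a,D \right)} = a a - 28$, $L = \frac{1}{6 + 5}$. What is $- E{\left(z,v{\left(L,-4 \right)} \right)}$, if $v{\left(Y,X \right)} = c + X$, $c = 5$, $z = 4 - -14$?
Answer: $-296$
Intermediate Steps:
$z = 18$ ($z = 4 + 14 = 18$)
$L = \frac{1}{11} \approx 0.090909$
$v{\left(Y,X \right)} = 5 + X$
$E{\left(a,D \right)} = -28 + a^{2}$ ($E{\left(a,D \right)} = a^{2} - 28 = -28 + a^{2}$)
$- E{\left(z,v{\left(L,-4 \right)} \right)} = - (-28 + 18^{2}) = - (-28 + 324) = \left(-1\right) 296 = -296$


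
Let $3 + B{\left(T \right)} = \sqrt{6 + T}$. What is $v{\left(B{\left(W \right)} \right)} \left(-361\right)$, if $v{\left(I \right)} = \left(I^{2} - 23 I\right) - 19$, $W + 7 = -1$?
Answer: $-20577 + 10469 i \sqrt{2} \approx -20577.0 + 14805.0 i$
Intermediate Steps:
$W = -8$ ($W = -7 - 1 = -8$)
$B{\left(T \right)} = -3 + \sqrt{6 + T}$
$v{\left(I \right)} = -19 + I^{2} - 23 I$
$v{\left(B{\left(W \right)} \right)} \left(-361\right) = \left(-19 + \left(-3 + \sqrt{6 - 8}\right)^{2} - 23 \left(-3 + \sqrt{6 - 8}\right)\right) \left(-361\right) = \left(-19 + \left(-3 + \sqrt{-2}\right)^{2} - 23 \left(-3 + \sqrt{-2}\right)\right) \left(-361\right) = \left(-19 + \left(-3 + i \sqrt{2}\right)^{2} - 23 \left(-3 + i \sqrt{2}\right)\right) \left(-361\right) = \left(-19 + \left(-3 + i \sqrt{2}\right)^{2} + \left(69 - 23 i \sqrt{2}\right)\right) \left(-361\right) = \left(50 + \left(-3 + i \sqrt{2}\right)^{2} - 23 i \sqrt{2}\right) \left(-361\right) = -18050 - 361 \left(-3 + i \sqrt{2}\right)^{2} + 8303 i \sqrt{2}$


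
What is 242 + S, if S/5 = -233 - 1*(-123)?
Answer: -308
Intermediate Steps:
S = -550 (S = 5*(-233 - 1*(-123)) = 5*(-233 + 123) = 5*(-110) = -550)
242 + S = 242 - 550 = -308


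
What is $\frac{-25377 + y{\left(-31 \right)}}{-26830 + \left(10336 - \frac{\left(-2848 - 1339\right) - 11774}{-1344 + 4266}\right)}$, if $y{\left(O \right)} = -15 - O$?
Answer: $\frac{74104842}{48179507} \approx 1.5381$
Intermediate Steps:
$\frac{-25377 + y{\left(-31 \right)}}{-26830 + \left(10336 - \frac{\left(-2848 - 1339\right) - 11774}{-1344 + 4266}\right)} = \frac{-25377 - -16}{-26830 + \left(10336 - \frac{\left(-2848 - 1339\right) - 11774}{-1344 + 4266}\right)} = \frac{-25377 + \left(-15 + 31\right)}{-26830 + \left(10336 - \frac{-4187 - 11774}{2922}\right)} = \frac{-25377 + 16}{-26830 + \left(10336 - \left(-15961\right) \frac{1}{2922}\right)} = - \frac{25361}{-26830 + \left(10336 - - \frac{15961}{2922}\right)} = - \frac{25361}{-26830 + \left(10336 + \frac{15961}{2922}\right)} = - \frac{25361}{-26830 + \frac{30217753}{2922}} = - \frac{25361}{- \frac{48179507}{2922}} = \left(-25361\right) \left(- \frac{2922}{48179507}\right) = \frac{74104842}{48179507}$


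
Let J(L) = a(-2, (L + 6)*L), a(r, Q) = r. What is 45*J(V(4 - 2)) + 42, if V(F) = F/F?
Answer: -48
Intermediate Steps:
V(F) = 1
J(L) = -2
45*J(V(4 - 2)) + 42 = 45*(-2) + 42 = -90 + 42 = -48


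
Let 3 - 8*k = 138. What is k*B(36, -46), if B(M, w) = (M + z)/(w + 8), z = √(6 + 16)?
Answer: 1215/76 + 135*√22/304 ≈ 18.070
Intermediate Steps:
k = -135/8 (k = 3/8 - ⅛*138 = 3/8 - 69/4 = -135/8 ≈ -16.875)
z = √22 ≈ 4.6904
B(M, w) = (M + √22)/(8 + w) (B(M, w) = (M + √22)/(w + 8) = (M + √22)/(8 + w))
k*B(36, -46) = -135*(36 + √22)/(8*(8 - 46)) = -135*(36 + √22)/(8*(-38)) = -(-135)*(36 + √22)/304 = -135*(-18/19 - √22/38)/8 = 1215/76 + 135*√22/304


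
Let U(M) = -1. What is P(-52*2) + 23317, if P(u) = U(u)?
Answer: 23316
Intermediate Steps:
P(u) = -1
P(-52*2) + 23317 = -1 + 23317 = 23316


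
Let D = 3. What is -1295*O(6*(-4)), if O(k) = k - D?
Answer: 34965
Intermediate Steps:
O(k) = -3 + k (O(k) = k - 1*3 = k - 3 = -3 + k)
-1295*O(6*(-4)) = -1295*(-3 + 6*(-4)) = -1295*(-3 - 24) = -1295*(-27) = 34965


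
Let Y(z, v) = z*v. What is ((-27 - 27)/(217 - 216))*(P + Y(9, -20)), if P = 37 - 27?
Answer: 9180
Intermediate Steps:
Y(z, v) = v*z
P = 10
((-27 - 27)/(217 - 216))*(P + Y(9, -20)) = ((-27 - 27)/(217 - 216))*(10 - 20*9) = (-54/1)*(10 - 180) = -54*1*(-170) = -54*(-170) = 9180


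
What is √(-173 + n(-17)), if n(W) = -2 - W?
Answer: I*√158 ≈ 12.57*I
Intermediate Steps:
√(-173 + n(-17)) = √(-173 + (-2 - 1*(-17))) = √(-173 + (-2 + 17)) = √(-173 + 15) = √(-158) = I*√158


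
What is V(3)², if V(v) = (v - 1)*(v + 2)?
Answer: 100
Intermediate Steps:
V(v) = (-1 + v)*(2 + v)
V(3)² = (-2 + 3 + 3²)² = (-2 + 3 + 9)² = 10² = 100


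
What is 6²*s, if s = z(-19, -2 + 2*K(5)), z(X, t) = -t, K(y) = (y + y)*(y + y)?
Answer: -7128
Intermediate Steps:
K(y) = 4*y² (K(y) = (2*y)*(2*y) = 4*y²)
s = -198 (s = -(-2 + 2*(4*5²)) = -(-2 + 2*(4*25)) = -(-2 + 2*100) = -(-2 + 200) = -1*198 = -198)
6²*s = 6²*(-198) = 36*(-198) = -7128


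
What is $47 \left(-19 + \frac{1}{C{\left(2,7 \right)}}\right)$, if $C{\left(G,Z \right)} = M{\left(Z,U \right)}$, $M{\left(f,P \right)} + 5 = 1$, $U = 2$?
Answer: $- \frac{3619}{4} \approx -904.75$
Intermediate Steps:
$M{\left(f,P \right)} = -4$ ($M{\left(f,P \right)} = -5 + 1 = -4$)
$C{\left(G,Z \right)} = -4$
$47 \left(-19 + \frac{1}{C{\left(2,7 \right)}}\right) = 47 \left(-19 + \frac{1}{-4}\right) = 47 \left(-19 - \frac{1}{4}\right) = 47 \left(- \frac{77}{4}\right) = - \frac{3619}{4}$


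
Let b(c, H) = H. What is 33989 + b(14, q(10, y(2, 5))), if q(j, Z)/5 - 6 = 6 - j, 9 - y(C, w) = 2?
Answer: 33999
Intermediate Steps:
y(C, w) = 7 (y(C, w) = 9 - 1*2 = 9 - 2 = 7)
q(j, Z) = 60 - 5*j (q(j, Z) = 30 + 5*(6 - j) = 30 + (30 - 5*j) = 60 - 5*j)
33989 + b(14, q(10, y(2, 5))) = 33989 + (60 - 5*10) = 33989 + (60 - 50) = 33989 + 10 = 33999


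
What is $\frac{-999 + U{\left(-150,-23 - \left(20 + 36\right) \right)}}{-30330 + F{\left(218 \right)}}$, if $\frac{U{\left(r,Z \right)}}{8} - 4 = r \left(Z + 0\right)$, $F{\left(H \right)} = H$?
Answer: $- \frac{93833}{30112} \approx -3.1161$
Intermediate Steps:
$U{\left(r,Z \right)} = 32 + 8 Z r$ ($U{\left(r,Z \right)} = 32 + 8 r \left(Z + 0\right) = 32 + 8 r Z = 32 + 8 Z r$)
$\frac{-999 + U{\left(-150,-23 - \left(20 + 36\right) \right)}}{-30330 + F{\left(218 \right)}} = \frac{-999 + \left(32 + 8 \left(-23 - \left(20 + 36\right)\right) \left(-150\right)\right)}{-30330 + 218} = \frac{-999 + \left(32 + 8 \left(-23 - 56\right) \left(-150\right)\right)}{-30112} = \left(-999 + \left(32 + 8 \left(-23 - 56\right) \left(-150\right)\right)\right) \left(- \frac{1}{30112}\right) = \left(-999 + \left(32 + 8 \left(-79\right) \left(-150\right)\right)\right) \left(- \frac{1}{30112}\right) = \left(-999 + \left(32 + 94800\right)\right) \left(- \frac{1}{30112}\right) = \left(-999 + 94832\right) \left(- \frac{1}{30112}\right) = 93833 \left(- \frac{1}{30112}\right) = - \frac{93833}{30112}$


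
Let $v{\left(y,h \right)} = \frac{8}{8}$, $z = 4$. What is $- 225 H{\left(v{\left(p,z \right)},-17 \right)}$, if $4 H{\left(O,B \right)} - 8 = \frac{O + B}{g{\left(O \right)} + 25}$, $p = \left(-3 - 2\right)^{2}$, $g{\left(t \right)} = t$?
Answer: $- \frac{5400}{13} \approx -415.38$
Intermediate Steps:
$p = 25$ ($p = \left(-5\right)^{2} = 25$)
$v{\left(y,h \right)} = 1$ ($v{\left(y,h \right)} = 8 \cdot \frac{1}{8} = 1$)
$H{\left(O,B \right)} = 2 + \frac{B + O}{4 \left(25 + O\right)}$ ($H{\left(O,B \right)} = 2 + \frac{\left(O + B\right) \frac{1}{O + 25}}{4} = 2 + \frac{\left(B + O\right) \frac{1}{25 + O}}{4} = 2 + \frac{\frac{1}{25 + O} \left(B + O\right)}{4} = 2 + \frac{B + O}{4 \left(25 + O\right)}$)
$- 225 H{\left(v{\left(p,z \right)},-17 \right)} = - 225 \frac{200 - 17 + 9 \cdot 1}{4 \left(25 + 1\right)} = - 225 \frac{200 - 17 + 9}{4 \cdot 26} = - 225 \cdot \frac{1}{4} \cdot \frac{1}{26} \cdot 192 = \left(-225\right) \frac{24}{13} = - \frac{5400}{13}$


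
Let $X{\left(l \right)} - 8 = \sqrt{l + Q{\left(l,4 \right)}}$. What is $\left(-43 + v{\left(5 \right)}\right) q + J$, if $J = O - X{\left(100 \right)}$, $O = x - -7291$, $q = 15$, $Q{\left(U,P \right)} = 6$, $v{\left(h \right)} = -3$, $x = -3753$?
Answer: $2840 - \sqrt{106} \approx 2829.7$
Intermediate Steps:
$X{\left(l \right)} = 8 + \sqrt{6 + l}$ ($X{\left(l \right)} = 8 + \sqrt{l + 6} = 8 + \sqrt{6 + l}$)
$O = 3538$ ($O = -3753 - -7291 = -3753 + 7291 = 3538$)
$J = 3530 - \sqrt{106}$ ($J = 3538 - \left(8 + \sqrt{6 + 100}\right) = 3538 - \left(8 + \sqrt{106}\right) = 3530 - \sqrt{106} \approx 3519.7$)
$\left(-43 + v{\left(5 \right)}\right) q + J = \left(-43 - 3\right) 15 + \left(3530 - \sqrt{106}\right) = \left(-46\right) 15 + \left(3530 - \sqrt{106}\right) = -690 + \left(3530 - \sqrt{106}\right) = 2840 - \sqrt{106}$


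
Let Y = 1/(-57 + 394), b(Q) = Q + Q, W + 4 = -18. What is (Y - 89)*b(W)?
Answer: 1319648/337 ≈ 3915.9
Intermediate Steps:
W = -22 (W = -4 - 18 = -22)
b(Q) = 2*Q
Y = 1/337 ≈ 0.0029674
(Y - 89)*b(W) = (1/337 - 89)*(2*(-22)) = -29992/337*(-44) = 1319648/337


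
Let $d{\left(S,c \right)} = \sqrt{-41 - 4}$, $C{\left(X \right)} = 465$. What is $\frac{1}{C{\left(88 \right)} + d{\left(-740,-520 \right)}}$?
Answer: $\frac{31}{14418} - \frac{i \sqrt{5}}{72090} \approx 0.0021501 - 3.1018 \cdot 10^{-5} i$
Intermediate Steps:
$d{\left(S,c \right)} = 3 i \sqrt{5}$ ($d{\left(S,c \right)} = \sqrt{-45} = 3 i \sqrt{5}$)
$\frac{1}{C{\left(88 \right)} + d{\left(-740,-520 \right)}} = \frac{1}{465 + 3 i \sqrt{5}}$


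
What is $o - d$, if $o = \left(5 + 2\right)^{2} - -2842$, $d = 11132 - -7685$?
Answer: $-15926$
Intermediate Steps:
$d = 18817$ ($d = 11132 + 7685 = 18817$)
$o = 2891$ ($o = 7^{2} + 2842 = 49 + 2842 = 2891$)
$o - d = 2891 - 18817 = -15926$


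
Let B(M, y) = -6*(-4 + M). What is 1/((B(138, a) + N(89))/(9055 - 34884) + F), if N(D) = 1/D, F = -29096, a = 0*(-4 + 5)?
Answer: -2298781/66885260421 ≈ -3.4369e-5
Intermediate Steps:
a = 0 (a = 0*1 = 0)
B(M, y) = 24 - 6*M
1/((B(138, a) + N(89))/(9055 - 34884) + F) = 1/(((24 - 6*138) + 1/89)/(9055 - 34884) - 29096) = 1/(((24 - 828) + 1/89)/(-25829) - 29096) = 1/((-804 + 1/89)*(-1/25829) - 29096) = 1/(-71555/89*(-1/25829) - 29096) = 1/(71555/2298781 - 29096) = 1/(-66885260421/2298781) = -2298781/66885260421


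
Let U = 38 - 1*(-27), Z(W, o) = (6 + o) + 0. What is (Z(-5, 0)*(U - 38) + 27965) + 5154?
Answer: 33281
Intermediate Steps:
Z(W, o) = 6 + o
U = 65 (U = 38 + 27 = 65)
(Z(-5, 0)*(U - 38) + 27965) + 5154 = ((6 + 0)*(65 - 38) + 27965) + 5154 = (6*27 + 27965) + 5154 = (162 + 27965) + 5154 = 28127 + 5154 = 33281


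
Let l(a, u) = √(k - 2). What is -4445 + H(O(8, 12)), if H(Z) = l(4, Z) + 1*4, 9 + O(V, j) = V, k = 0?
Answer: -4441 + I*√2 ≈ -4441.0 + 1.4142*I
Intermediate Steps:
O(V, j) = -9 + V
l(a, u) = I*√2 (l(a, u) = √(0 - 2) = √(-2) = I*√2)
H(Z) = 4 + I*√2 (H(Z) = I*√2 + 1*4 = I*√2 + 4 = 4 + I*√2)
-4445 + H(O(8, 12)) = -4445 + (4 + I*√2) = -4441 + I*√2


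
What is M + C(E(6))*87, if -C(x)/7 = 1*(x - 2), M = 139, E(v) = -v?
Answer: 5011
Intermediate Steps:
C(x) = 14 - 7*x (C(x) = -7*(x - 2) = -7*(-2 + x) = 14 - 7*x)
M + C(E(6))*87 = 139 + (14 - (-7)*6)*87 = 139 + (14 - 7*(-6))*87 = 139 + (14 + 42)*87 = 139 + 56*87 = 139 + 4872 = 5011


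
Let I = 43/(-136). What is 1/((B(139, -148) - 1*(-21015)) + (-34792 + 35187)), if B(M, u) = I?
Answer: 136/2911717 ≈ 4.6708e-5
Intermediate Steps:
I = -43/136 (I = 43*(-1/136) = -43/136 ≈ -0.31618)
B(M, u) = -43/136
1/((B(139, -148) - 1*(-21015)) + (-34792 + 35187)) = 1/((-43/136 - 1*(-21015)) + (-34792 + 35187)) = 1/((-43/136 + 21015) + 395) = 1/(2857997/136 + 395) = 1/(2911717/136) = 136/2911717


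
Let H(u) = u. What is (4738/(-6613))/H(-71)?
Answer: 4738/469523 ≈ 0.010091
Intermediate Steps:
(4738/(-6613))/H(-71) = (4738/(-6613))/(-71) = (4738*(-1/6613))*(-1/71) = -4738/6613*(-1/71) = 4738/469523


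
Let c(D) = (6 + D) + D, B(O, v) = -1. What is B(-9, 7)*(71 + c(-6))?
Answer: -65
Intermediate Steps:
c(D) = 6 + 2*D
B(-9, 7)*(71 + c(-6)) = -(71 + (6 + 2*(-6))) = -(71 + (6 - 12)) = -(71 - 6) = -1*65 = -65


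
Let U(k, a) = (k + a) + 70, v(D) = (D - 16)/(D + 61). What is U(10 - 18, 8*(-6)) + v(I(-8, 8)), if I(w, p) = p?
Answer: 958/69 ≈ 13.884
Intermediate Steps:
v(D) = (-16 + D)/(61 + D)
U(k, a) = 70 + a + k (U(k, a) = (a + k) + 70 = 70 + a + k)
U(10 - 18, 8*(-6)) + v(I(-8, 8)) = (70 + 8*(-6) + (10 - 18)) + (-16 + 8)/(61 + 8) = (70 - 48 - 8) - 8/69 = 14 + (1/69)*(-8) = 14 - 8/69 = 958/69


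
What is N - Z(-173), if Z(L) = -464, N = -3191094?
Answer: -3190630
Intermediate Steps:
N - Z(-173) = -3191094 - 1*(-464) = -3191094 + 464 = -3190630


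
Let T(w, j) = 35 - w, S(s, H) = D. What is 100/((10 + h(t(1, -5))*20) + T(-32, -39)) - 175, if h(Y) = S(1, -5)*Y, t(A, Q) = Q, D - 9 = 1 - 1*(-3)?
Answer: -214125/1223 ≈ -175.08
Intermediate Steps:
D = 13 (D = 9 + (1 - 1*(-3)) = 9 + (1 + 3) = 9 + 4 = 13)
S(s, H) = 13
h(Y) = 13*Y
100/((10 + h(t(1, -5))*20) + T(-32, -39)) - 175 = 100/((10 + (13*(-5))*20) + (35 - 1*(-32))) - 175 = 100/((10 - 65*20) + (35 + 32)) - 175 = 100/((10 - 1300) + 67) - 175 = 100/(-1290 + 67) - 175 = 100/(-1223) - 175 = 100*(-1/1223) - 175 = -100/1223 - 175 = -214125/1223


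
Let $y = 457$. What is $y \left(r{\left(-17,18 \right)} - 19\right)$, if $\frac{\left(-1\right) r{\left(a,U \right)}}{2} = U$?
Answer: $-25135$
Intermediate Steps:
$r{\left(a,U \right)} = - 2 U$
$y \left(r{\left(-17,18 \right)} - 19\right) = 457 \left(\left(-2\right) 18 - 19\right) = 457 \left(-36 - 19\right) = 457 \left(-55\right) = -25135$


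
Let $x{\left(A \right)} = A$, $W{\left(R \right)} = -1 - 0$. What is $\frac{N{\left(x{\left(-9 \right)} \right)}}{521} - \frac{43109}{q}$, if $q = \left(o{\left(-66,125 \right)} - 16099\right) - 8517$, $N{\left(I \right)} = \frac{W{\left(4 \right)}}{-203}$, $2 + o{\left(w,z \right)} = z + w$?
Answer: $\frac{4559361726}{2597433517} \approx 1.7553$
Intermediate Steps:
$W{\left(R \right)} = -1$ ($W{\left(R \right)} = -1 + 0 = -1$)
$o{\left(w,z \right)} = -2 + w + z$ ($o{\left(w,z \right)} = -2 + \left(z + w\right) = -2 + \left(w + z\right) = -2 + w + z$)
$N{\left(I \right)} = \frac{1}{203}$ ($N{\left(I \right)} = - \frac{1}{-203} = \left(-1\right) \left(- \frac{1}{203}\right) = \frac{1}{203}$)
$q = -24559$ ($q = \left(\left(-2 - 66 + 125\right) - 16099\right) - 8517 = \left(57 - 16099\right) - 8517 = -16042 - 8517 = -24559$)
$\frac{N{\left(x{\left(-9 \right)} \right)}}{521} - \frac{43109}{q} = \frac{1}{203 \cdot 521} - \frac{43109}{-24559} = \frac{1}{203} \cdot \frac{1}{521} - - \frac{43109}{24559} = \frac{1}{105763} + \frac{43109}{24559} = \frac{4559361726}{2597433517}$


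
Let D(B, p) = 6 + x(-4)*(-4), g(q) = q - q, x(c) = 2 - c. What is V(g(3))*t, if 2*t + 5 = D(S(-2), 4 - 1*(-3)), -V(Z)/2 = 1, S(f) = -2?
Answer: 23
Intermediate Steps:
g(q) = 0
V(Z) = -2 (V(Z) = -2*1 = -2)
D(B, p) = -18 (D(B, p) = 6 + (2 - 1*(-4))*(-4) = 6 + (2 + 4)*(-4) = 6 + 6*(-4) = 6 - 24 = -18)
t = -23/2 (t = -5/2 + (½)*(-18) = -5/2 - 9 = -23/2 ≈ -11.500)
V(g(3))*t = -2*(-23/2) = 23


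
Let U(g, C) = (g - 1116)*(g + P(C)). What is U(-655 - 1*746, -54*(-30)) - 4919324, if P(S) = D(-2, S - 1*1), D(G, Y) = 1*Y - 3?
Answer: -5460479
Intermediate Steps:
D(G, Y) = -3 + Y (D(G, Y) = Y - 3 = -3 + Y)
P(S) = -4 + S (P(S) = -3 + (S - 1*1) = -3 + (S - 1) = -3 + (-1 + S) = -4 + S)
U(g, C) = (-1116 + g)*(-4 + C + g) (U(g, C) = (g - 1116)*(g + (-4 + C)) = (-1116 + g)*(-4 + C + g))
U(-655 - 1*746, -54*(-30)) - 4919324 = (4464 + (-655 - 1*746)**2 - 1120*(-655 - 1*746) - (-60264)*(-30) + (-54*(-30))*(-655 - 1*746)) - 4919324 = (4464 + (-655 - 746)**2 - 1120*(-655 - 746) - 1116*1620 + 1620*(-655 - 746)) - 4919324 = (4464 + (-1401)**2 - 1120*(-1401) - 1807920 + 1620*(-1401)) - 4919324 = (4464 + 1962801 + 1569120 - 1807920 - 2269620) - 4919324 = -541155 - 4919324 = -5460479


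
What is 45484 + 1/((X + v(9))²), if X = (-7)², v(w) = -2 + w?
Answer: 142637825/3136 ≈ 45484.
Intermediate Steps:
X = 49
45484 + 1/((X + v(9))²) = 45484 + 1/((49 + (-2 + 9))²) = 45484 + 1/((49 + 7)²) = 45484 + 1/(56²) = 45484 + 1/3136 = 142637825/3136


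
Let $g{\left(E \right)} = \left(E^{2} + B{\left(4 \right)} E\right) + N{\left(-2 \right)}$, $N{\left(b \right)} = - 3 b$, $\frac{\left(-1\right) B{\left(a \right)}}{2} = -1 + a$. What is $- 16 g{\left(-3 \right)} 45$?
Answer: $-23760$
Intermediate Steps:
$B{\left(a \right)} = 2 - 2 a$ ($B{\left(a \right)} = - 2 \left(-1 + a\right) = 2 - 2 a$)
$g{\left(E \right)} = 6 + E^{2} - 6 E$ ($g{\left(E \right)} = \left(E^{2} + \left(2 - 8\right) E\right) - -6 = \left(E^{2} + \left(2 - 8\right) E\right) + 6 = \left(E^{2} - 6 E\right) + 6 = 6 + E^{2} - 6 E$)
$- 16 g{\left(-3 \right)} 45 = - 16 \left(6 + \left(-3\right)^{2} - -18\right) 45 = - 16 \left(6 + 9 + 18\right) 45 = \left(-16\right) 33 \cdot 45 = \left(-528\right) 45 = -23760$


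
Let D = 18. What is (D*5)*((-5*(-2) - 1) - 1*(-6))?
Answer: 1350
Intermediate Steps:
(D*5)*((-5*(-2) - 1) - 1*(-6)) = (18*5)*((-5*(-2) - 1) - 1*(-6)) = 90*((10 - 1) + 6) = 90*(9 + 6) = 90*15 = 1350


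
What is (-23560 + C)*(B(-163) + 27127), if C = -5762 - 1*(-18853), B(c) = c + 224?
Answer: -284631172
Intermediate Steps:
B(c) = 224 + c
C = 13091 (C = -5762 + 18853 = 13091)
(-23560 + C)*(B(-163) + 27127) = (-23560 + 13091)*((224 - 163) + 27127) = -10469*(61 + 27127) = -10469*27188 = -284631172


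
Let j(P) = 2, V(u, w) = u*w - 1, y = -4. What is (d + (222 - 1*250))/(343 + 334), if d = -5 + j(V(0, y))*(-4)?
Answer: -41/677 ≈ -0.060561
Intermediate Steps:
V(u, w) = -1 + u*w
d = -13 (d = -5 + 2*(-4) = -5 - 8 = -13)
(d + (222 - 1*250))/(343 + 334) = (-13 + (222 - 1*250))/(343 + 334) = (-13 + (222 - 250))/677 = (-13 - 28)*(1/677) = -41*1/677 = -41/677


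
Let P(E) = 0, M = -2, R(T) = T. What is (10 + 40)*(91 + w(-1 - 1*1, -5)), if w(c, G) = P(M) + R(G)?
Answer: 4300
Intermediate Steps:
w(c, G) = G (w(c, G) = 0 + G = G)
(10 + 40)*(91 + w(-1 - 1*1, -5)) = (10 + 40)*(91 - 5) = 50*86 = 4300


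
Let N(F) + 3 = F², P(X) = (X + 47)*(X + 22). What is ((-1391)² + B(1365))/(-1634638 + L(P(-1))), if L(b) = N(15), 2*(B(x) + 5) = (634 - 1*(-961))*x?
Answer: -6046927/3268832 ≈ -1.8499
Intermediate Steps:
P(X) = (22 + X)*(47 + X) (P(X) = (47 + X)*(22 + X) = (22 + X)*(47 + X))
B(x) = -5 + 1595*x/2 (B(x) = -5 + ((634 - 1*(-961))*x)/2 = -5 + ((634 + 961)*x)/2 = -5 + (1595*x)/2 = -5 + 1595*x/2)
N(F) = -3 + F²
L(b) = 222 (L(b) = -3 + 15² = -3 + 225 = 222)
((-1391)² + B(1365))/(-1634638 + L(P(-1))) = ((-1391)² + (-5 + (1595/2)*1365))/(-1634638 + 222) = (1934881 + (-5 + 2177175/2))/(-1634416) = (1934881 + 2177165/2)*(-1/1634416) = (6046927/2)*(-1/1634416) = -6046927/3268832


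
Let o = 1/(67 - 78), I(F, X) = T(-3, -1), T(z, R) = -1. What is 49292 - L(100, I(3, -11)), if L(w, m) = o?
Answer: 542213/11 ≈ 49292.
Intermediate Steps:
I(F, X) = -1
o = -1/11 (o = 1/(-11) = -1/11 ≈ -0.090909)
L(w, m) = -1/11
49292 - L(100, I(3, -11)) = 49292 - 1*(-1/11) = 49292 + 1/11 = 542213/11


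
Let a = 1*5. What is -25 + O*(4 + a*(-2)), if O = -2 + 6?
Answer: -49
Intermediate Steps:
O = 4
a = 5
-25 + O*(4 + a*(-2)) = -25 + 4*(4 + 5*(-2)) = -25 + 4*(4 - 10) = -25 + 4*(-6) = -25 - 24 = -49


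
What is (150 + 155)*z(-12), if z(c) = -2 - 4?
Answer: -1830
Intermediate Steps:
z(c) = -6
(150 + 155)*z(-12) = (150 + 155)*(-6) = 305*(-6) = -1830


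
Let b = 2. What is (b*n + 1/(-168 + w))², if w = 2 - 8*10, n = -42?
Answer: 427042225/60516 ≈ 7056.7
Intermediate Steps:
w = -78 (w = 2 - 80 = -78)
(b*n + 1/(-168 + w))² = (2*(-42) + 1/(-168 - 78))² = (-84 + 1/(-246))² = (-84 - 1/246)² = (-20665/246)² = 427042225/60516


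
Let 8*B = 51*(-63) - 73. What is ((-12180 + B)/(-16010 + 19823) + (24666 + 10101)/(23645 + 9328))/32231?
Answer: -376784305/5403035047092 ≈ -6.9736e-5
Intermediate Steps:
B = -1643/4 (B = (51*(-63) - 73)/8 = (-3213 - 73)/8 = (⅛)*(-3286) = -1643/4 ≈ -410.75)
((-12180 + B)/(-16010 + 19823) + (24666 + 10101)/(23645 + 9328))/32231 = ((-12180 - 1643/4)/(-16010 + 19823) + (24666 + 10101)/(23645 + 9328))/32231 = (-50363/4/3813 + 34767/32973)*(1/32231) = (-50363/4*1/3813 + 34767*(1/32973))*(1/32231) = (-50363/15252 + 11589/10991)*(1/32231) = -376784305/167634732*1/32231 = -376784305/5403035047092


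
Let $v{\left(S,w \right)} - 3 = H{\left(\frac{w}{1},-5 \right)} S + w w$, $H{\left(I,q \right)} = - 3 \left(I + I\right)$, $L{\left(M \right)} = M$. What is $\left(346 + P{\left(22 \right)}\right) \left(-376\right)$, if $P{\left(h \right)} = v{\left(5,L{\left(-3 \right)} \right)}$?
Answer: $-168448$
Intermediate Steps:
$H{\left(I,q \right)} = - 6 I$ ($H{\left(I,q \right)} = - 3 \cdot 2 I = - 6 I$)
$v{\left(S,w \right)} = 3 + w^{2} - 6 S w$ ($v{\left(S,w \right)} = 3 + \left(- 6 \frac{w}{1} S + w w\right) = 3 + \left(- 6 w 1 S + w^{2}\right) = 3 + \left(- 6 w S + w^{2}\right) = 3 - \left(- w^{2} + 6 S w\right) = 3 + w^{2} - 6 S w$)
$P{\left(h \right)} = 102$ ($P{\left(h \right)} = 3 + \left(-3\right)^{2} - 30 \left(-3\right) = 3 + 9 + 90 = 102$)
$\left(346 + P{\left(22 \right)}\right) \left(-376\right) = \left(346 + 102\right) \left(-376\right) = 448 \left(-376\right) = -168448$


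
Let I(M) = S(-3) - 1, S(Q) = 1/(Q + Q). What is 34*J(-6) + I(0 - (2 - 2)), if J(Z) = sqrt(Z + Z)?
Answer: -7/6 + 68*I*sqrt(3) ≈ -1.1667 + 117.78*I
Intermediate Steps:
J(Z) = sqrt(2)*sqrt(Z) (J(Z) = sqrt(2*Z) = sqrt(2)*sqrt(Z))
S(Q) = 1/(2*Q)
I(M) = -7/6 (I(M) = (1/2)/(-3) - 1 = (1/2)*(-1/3) - 1 = -1/6 - 1 = -7/6)
34*J(-6) + I(0 - (2 - 2)) = 34*(sqrt(2)*sqrt(-6)) - 7/6 = 34*(sqrt(2)*(I*sqrt(6))) - 7/6 = 34*(2*I*sqrt(3)) - 7/6 = 68*I*sqrt(3) - 7/6 = -7/6 + 68*I*sqrt(3)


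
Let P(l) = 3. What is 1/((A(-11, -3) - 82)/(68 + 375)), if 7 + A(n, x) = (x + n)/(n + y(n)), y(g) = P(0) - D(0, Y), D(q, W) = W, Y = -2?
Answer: -1329/260 ≈ -5.1115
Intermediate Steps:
y(g) = 5 (y(g) = 3 - 1*(-2) = 3 + 2 = 5)
A(n, x) = -7 + (n + x)/(5 + n) (A(n, x) = -7 + (x + n)/(n + 5) = -7 + (n + x)/(5 + n))
1/((A(-11, -3) - 82)/(68 + 375)) = 1/(((-35 - 3 - 6*(-11))/(5 - 11) - 82)/(68 + 375)) = 1/(((-35 - 3 + 66)/(-6) - 82)/443) = 1/((-1/6*28 - 82)*(1/443)) = 1/((-14/3 - 82)*(1/443)) = 1/(-260/3*1/443) = 1/(-260/1329) = -1329/260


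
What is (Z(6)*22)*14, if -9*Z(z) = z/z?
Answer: -308/9 ≈ -34.222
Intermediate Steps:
Z(z) = -⅑ (Z(z) = -z/(9*z) = -⅑*1 = -⅑)
(Z(6)*22)*14 = -⅑*22*14 = -22/9*14 = -308/9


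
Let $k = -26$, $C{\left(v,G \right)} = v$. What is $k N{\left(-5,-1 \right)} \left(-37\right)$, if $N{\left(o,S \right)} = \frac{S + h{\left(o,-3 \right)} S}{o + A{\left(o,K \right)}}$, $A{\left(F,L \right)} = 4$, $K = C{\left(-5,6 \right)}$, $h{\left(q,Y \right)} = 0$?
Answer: $962$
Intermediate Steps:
$K = -5$
$N{\left(o,S \right)} = \frac{S}{4 + o}$ ($N{\left(o,S \right)} = \frac{S + 0 S}{o + 4} = \frac{S + 0}{4 + o} = \frac{S}{4 + o}$)
$k N{\left(-5,-1 \right)} \left(-37\right) = - 26 \left(- \frac{1}{4 - 5}\right) \left(-37\right) = - 26 \left(- \frac{1}{-1}\right) \left(-37\right) = - 26 \left(\left(-1\right) \left(-1\right)\right) \left(-37\right) = \left(-26\right) 1 \left(-37\right) = \left(-26\right) \left(-37\right) = 962$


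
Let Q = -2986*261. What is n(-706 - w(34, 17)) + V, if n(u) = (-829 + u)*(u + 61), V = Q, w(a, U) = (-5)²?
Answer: 265854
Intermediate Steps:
w(a, U) = 25
Q = -779346
V = -779346
n(u) = (-829 + u)*(61 + u)
n(-706 - w(34, 17)) + V = (-50569 + (-706 - 1*25)² - 768*(-706 - 1*25)) - 779346 = (-50569 + (-706 - 25)² - 768*(-706 - 25)) - 779346 = (-50569 + (-731)² - 768*(-731)) - 779346 = (-50569 + 534361 + 561408) - 779346 = 1045200 - 779346 = 265854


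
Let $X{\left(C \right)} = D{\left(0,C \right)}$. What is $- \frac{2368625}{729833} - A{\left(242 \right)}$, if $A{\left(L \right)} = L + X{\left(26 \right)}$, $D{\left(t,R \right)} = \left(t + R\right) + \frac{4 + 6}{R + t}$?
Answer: $- \frac{198244574}{729833} \approx -271.63$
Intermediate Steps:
$D{\left(t,R \right)} = R + t + \frac{10}{R + t}$ ($D{\left(t,R \right)} = \left(R + t\right) + \frac{10}{R + t} = R + t + \frac{10}{R + t}$)
$X{\left(C \right)} = \frac{10 + C^{2}}{C}$ ($X{\left(C \right)} = \frac{10 + C^{2} + 0^{2} + 2 C 0}{C + 0} = \frac{10 + C^{2} + 0 + 0}{C} = \frac{10 + C^{2}}{C}$)
$A{\left(L \right)} = \frac{343}{13} + L$ ($A{\left(L \right)} = L + \left(26 + \frac{10}{26}\right) = L + \left(26 + 10 \cdot \frac{1}{26}\right) = L + \left(26 + \frac{5}{13}\right) = L + \frac{343}{13} = \frac{343}{13} + L$)
$- \frac{2368625}{729833} - A{\left(242 \right)} = - \frac{2368625}{729833} - \left(\frac{343}{13} + 242\right) = \left(-2368625\right) \frac{1}{729833} - \frac{3489}{13} = - \frac{2368625}{729833} - \frac{3489}{13} = - \frac{198244574}{729833}$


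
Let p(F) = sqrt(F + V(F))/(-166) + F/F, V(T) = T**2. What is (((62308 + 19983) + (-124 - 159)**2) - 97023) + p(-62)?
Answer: 65358 - sqrt(3782)/166 ≈ 65358.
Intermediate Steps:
p(F) = 1 - sqrt(F + F**2)/166 (p(F) = sqrt(F + F**2)/(-166) + F/F = sqrt(F + F**2)*(-1/166) + 1 = -sqrt(F + F**2)/166 + 1 = 1 - sqrt(F + F**2)/166)
(((62308 + 19983) + (-124 - 159)**2) - 97023) + p(-62) = (((62308 + 19983) + (-124 - 159)**2) - 97023) + (1 - sqrt(3782)/166) = ((82291 + (-283)**2) - 97023) + (1 - sqrt(3782)/166) = ((82291 + 80089) - 97023) + (1 - sqrt(3782)/166) = (162380 - 97023) + (1 - sqrt(3782)/166) = 65357 + (1 - sqrt(3782)/166) = 65358 - sqrt(3782)/166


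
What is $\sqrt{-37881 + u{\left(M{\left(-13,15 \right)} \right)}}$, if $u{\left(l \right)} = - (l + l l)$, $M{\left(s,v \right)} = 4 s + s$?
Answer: $i \sqrt{42041} \approx 205.04 i$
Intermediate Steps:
$M{\left(s,v \right)} = 5 s$
$u{\left(l \right)} = - l - l^{2}$ ($u{\left(l \right)} = - (l + l^{2}) = - l - l^{2}$)
$\sqrt{-37881 + u{\left(M{\left(-13,15 \right)} \right)}} = \sqrt{-37881 - 5 \left(-13\right) \left(1 + 5 \left(-13\right)\right)} = \sqrt{-37881 - - 65 \left(1 - 65\right)} = \sqrt{-37881 - \left(-65\right) \left(-64\right)} = \sqrt{-37881 - 4160} = \sqrt{-42041} = i \sqrt{42041}$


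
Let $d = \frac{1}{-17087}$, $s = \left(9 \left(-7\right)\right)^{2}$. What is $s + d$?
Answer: $\frac{67818302}{17087} \approx 3969.0$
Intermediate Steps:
$s = 3969$ ($s = \left(-63\right)^{2} = 3969$)
$d = - \frac{1}{17087} \approx -5.8524 \cdot 10^{-5}$
$s + d = 3969 - \frac{1}{17087} = \frac{67818302}{17087}$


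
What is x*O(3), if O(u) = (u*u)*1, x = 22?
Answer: 198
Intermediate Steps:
O(u) = u**2 (O(u) = u**2*1 = u**2)
x*O(3) = 22*3**2 = 22*9 = 198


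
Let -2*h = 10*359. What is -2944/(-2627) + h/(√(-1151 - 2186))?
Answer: 2944/2627 + 1795*I*√3337/3337 ≈ 1.1207 + 31.073*I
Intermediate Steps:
h = -1795 (h = -5*359 = -½*3590 = -1795)
-2944/(-2627) + h/(√(-1151 - 2186)) = -2944/(-2627) - 1795/√(-1151 - 2186) = -2944*(-1/2627) - 1795*(-I*√3337/3337) = 2944/2627 - 1795*(-I*√3337/3337) = 2944/2627 - (-1795)*I*√3337/3337 = 2944/2627 + 1795*I*√3337/3337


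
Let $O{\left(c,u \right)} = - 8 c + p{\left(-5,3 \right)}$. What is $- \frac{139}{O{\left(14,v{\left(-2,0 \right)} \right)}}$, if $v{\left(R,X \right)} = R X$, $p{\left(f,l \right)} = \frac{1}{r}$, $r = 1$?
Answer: $\frac{139}{111} \approx 1.2523$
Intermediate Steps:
$p{\left(f,l \right)} = 1$ ($p{\left(f,l \right)} = 1^{-1} = 1$)
$O{\left(c,u \right)} = 1 - 8 c$ ($O{\left(c,u \right)} = - 8 c + 1 = 1 - 8 c$)
$- \frac{139}{O{\left(14,v{\left(-2,0 \right)} \right)}} = - \frac{139}{1 - 112} = - \frac{139}{-111} = \left(-139\right) \left(- \frac{1}{111}\right) = \frac{139}{111}$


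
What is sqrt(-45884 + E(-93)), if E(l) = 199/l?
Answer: I*sqrt(396869223)/93 ≈ 214.21*I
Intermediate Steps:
sqrt(-45884 + E(-93)) = sqrt(-45884 + 199/(-93)) = sqrt(-45884 + 199*(-1/93)) = sqrt(-45884 - 199/93) = sqrt(-4267411/93) = I*sqrt(396869223)/93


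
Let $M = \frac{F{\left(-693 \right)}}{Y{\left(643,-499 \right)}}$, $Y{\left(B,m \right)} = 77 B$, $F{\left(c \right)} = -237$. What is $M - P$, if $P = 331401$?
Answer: $- \frac{16407995148}{49511} \approx -3.314 \cdot 10^{5}$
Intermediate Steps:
$M = - \frac{237}{49511}$ ($M = - \frac{237}{77 \cdot 643} = - \frac{237}{49511} \approx -0.0047868$)
$M - P = - \frac{237}{49511} - 331401 = - \frac{16407995148}{49511}$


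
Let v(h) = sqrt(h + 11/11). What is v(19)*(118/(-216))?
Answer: -59*sqrt(5)/54 ≈ -2.4431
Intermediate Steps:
v(h) = sqrt(1 + h) (v(h) = sqrt(h + 11*(1/11)) = sqrt(h + 1) = sqrt(1 + h))
v(19)*(118/(-216)) = sqrt(1 + 19)*(118/(-216)) = sqrt(20)*(118*(-1/216)) = (2*sqrt(5))*(-59/108) = -59*sqrt(5)/54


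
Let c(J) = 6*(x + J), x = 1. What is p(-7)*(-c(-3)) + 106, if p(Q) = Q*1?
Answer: 22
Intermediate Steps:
c(J) = 6 + 6*J (c(J) = 6*(1 + J) = 6 + 6*J)
p(Q) = Q
p(-7)*(-c(-3)) + 106 = -(-7)*(6 + 6*(-3)) + 106 = -(-7)*(6 - 18) + 106 = -(-7)*(-12) + 106 = -7*12 + 106 = -84 + 106 = 22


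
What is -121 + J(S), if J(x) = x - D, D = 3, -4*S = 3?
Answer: -499/4 ≈ -124.75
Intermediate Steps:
S = -¾ (S = -¼*3 = -¾ ≈ -0.75000)
J(x) = -3 + x (J(x) = x - 1*3 = x - 3 = -3 + x)
-121 + J(S) = -121 + (-3 - ¾) = -121 - 15/4 = -499/4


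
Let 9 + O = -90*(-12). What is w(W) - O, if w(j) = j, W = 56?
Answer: -1015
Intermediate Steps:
O = 1071 (O = -9 - 90*(-12) = -9 + 1080 = 1071)
w(W) - O = 56 - 1*1071 = 56 - 1071 = -1015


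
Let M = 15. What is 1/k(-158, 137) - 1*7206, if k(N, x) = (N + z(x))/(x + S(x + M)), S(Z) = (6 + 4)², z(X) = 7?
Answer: -1088343/151 ≈ -7207.6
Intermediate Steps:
S(Z) = 100 (S(Z) = 10² = 100)
k(N, x) = (7 + N)/(100 + x) (k(N, x) = (N + 7)/(x + 100) = (7 + N)/(100 + x))
1/k(-158, 137) - 1*7206 = 1/((7 - 158)/(100 + 137)) - 1*7206 = 1/(-151/237) - 7206 = -237/151 - 7206 = -1088343/151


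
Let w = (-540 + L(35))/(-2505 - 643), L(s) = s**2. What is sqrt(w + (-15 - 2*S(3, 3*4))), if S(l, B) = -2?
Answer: I*sqrt(27791331)/1574 ≈ 3.3493*I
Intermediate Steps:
w = -685/3148 (w = (-540 + 35**2)/(-2505 - 643) = (-540 + 1225)/(-3148) = 685*(-1/3148) = -685/3148 ≈ -0.21760)
sqrt(w + (-15 - 2*S(3, 3*4))) = sqrt(-685/3148 + (-15 - 2*(-2))) = sqrt(-685/3148 + (-15 + 4)) = sqrt(-685/3148 - 11) = sqrt(-35313/3148) = I*sqrt(27791331)/1574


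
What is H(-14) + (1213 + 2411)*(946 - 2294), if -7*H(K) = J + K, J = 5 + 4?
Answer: -34196059/7 ≈ -4.8852e+6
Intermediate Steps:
J = 9
H(K) = -9/7 - K/7 (H(K) = -(9 + K)/7 = -9/7 - K/7)
H(-14) + (1213 + 2411)*(946 - 2294) = (-9/7 - 1/7*(-14)) + (1213 + 2411)*(946 - 2294) = (-9/7 + 2) + 3624*(-1348) = 5/7 - 4885152 = -34196059/7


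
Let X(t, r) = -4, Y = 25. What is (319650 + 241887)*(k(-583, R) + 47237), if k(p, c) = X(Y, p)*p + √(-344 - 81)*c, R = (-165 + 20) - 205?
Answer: 27834827553 - 982689750*I*√17 ≈ 2.7835e+10 - 4.0517e+9*I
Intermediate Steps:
R = -350 (R = -145 - 205 = -350)
k(p, c) = -4*p + 5*I*c*√17 (k(p, c) = -4*p + √(-344 - 81)*c = -4*p + √(-425)*c = -4*p + (5*I*√17)*c = -4*p + 5*I*c*√17)
(319650 + 241887)*(k(-583, R) + 47237) = (319650 + 241887)*((-4*(-583) + 5*I*(-350)*√17) + 47237) = 561537*((2332 - 1750*I*√17) + 47237) = 561537*(49569 - 1750*I*√17) = 27834827553 - 982689750*I*√17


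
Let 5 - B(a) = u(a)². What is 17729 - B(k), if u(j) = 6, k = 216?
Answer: 17760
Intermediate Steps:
B(a) = -31 (B(a) = 5 - 1*6² = 5 - 1*36 = 5 - 36 = -31)
17729 - B(k) = 17729 - 1*(-31) = 17729 + 31 = 17760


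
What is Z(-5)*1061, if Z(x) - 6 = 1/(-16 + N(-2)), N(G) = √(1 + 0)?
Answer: 94429/15 ≈ 6295.3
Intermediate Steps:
N(G) = 1 (N(G) = √1 = 1)
Z(x) = 89/15 (Z(x) = 6 + 1/(-16 + 1) = 6 + 1/(-15) = 6 - 1/15 = 89/15)
Z(-5)*1061 = (89/15)*1061 = 94429/15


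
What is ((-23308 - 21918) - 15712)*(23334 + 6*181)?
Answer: -1488105960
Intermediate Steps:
((-23308 - 21918) - 15712)*(23334 + 6*181) = (-45226 - 15712)*(23334 + 1086) = -60938*24420 = -1488105960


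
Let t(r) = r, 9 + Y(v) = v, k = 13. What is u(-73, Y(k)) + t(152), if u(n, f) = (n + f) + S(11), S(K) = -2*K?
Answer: 61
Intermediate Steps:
Y(v) = -9 + v
u(n, f) = -22 + f + n (u(n, f) = (n + f) - 2*11 = (f + n) - 22 = -22 + f + n)
u(-73, Y(k)) + t(152) = (-22 + (-9 + 13) - 73) + 152 = (-22 + 4 - 73) + 152 = -91 + 152 = 61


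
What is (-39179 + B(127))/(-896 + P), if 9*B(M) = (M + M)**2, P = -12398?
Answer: 288095/119646 ≈ 2.4079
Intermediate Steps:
B(M) = 4*M**2/9 (B(M) = (M + M)**2/9 = (2*M)**2/9 = (4*M**2)/9 = 4*M**2/9)
(-39179 + B(127))/(-896 + P) = (-39179 + (4/9)*127**2)/(-896 - 12398) = (-39179 + (4/9)*16129)/(-13294) = (-39179 + 64516/9)*(-1/13294) = -288095/9*(-1/13294) = 288095/119646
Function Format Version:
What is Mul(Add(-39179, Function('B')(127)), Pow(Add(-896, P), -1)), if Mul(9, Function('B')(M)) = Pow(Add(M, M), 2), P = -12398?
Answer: Rational(288095, 119646) ≈ 2.4079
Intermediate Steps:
Function('B')(M) = Mul(Rational(4, 9), Pow(M, 2)) (Function('B')(M) = Mul(Rational(1, 9), Pow(Add(M, M), 2)) = Mul(Rational(1, 9), Pow(Mul(2, M), 2)) = Mul(Rational(1, 9), Mul(4, Pow(M, 2))) = Mul(Rational(4, 9), Pow(M, 2)))
Mul(Add(-39179, Function('B')(127)), Pow(Add(-896, P), -1)) = Mul(Add(-39179, Mul(Rational(4, 9), Pow(127, 2))), Pow(Add(-896, -12398), -1)) = Mul(Add(-39179, Mul(Rational(4, 9), 16129)), Pow(-13294, -1)) = Mul(Add(-39179, Rational(64516, 9)), Rational(-1, 13294)) = Mul(Rational(-288095, 9), Rational(-1, 13294)) = Rational(288095, 119646)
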